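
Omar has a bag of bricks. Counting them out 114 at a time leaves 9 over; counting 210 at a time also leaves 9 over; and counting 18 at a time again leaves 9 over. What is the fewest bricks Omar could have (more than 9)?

11979

N − 9 must be a common multiple of 114, 210, and 18.
114 = 2 × 3 × 19
210 = 2 × 3 × 5 × 7
18 = 2 × 3^2
LCM(114, 210, 18) = 2 × 3^2 × 5 × 7 × 19 = 11970.
Smallest N > 9 is LCM + 9 = 11970 + 9 = 11979.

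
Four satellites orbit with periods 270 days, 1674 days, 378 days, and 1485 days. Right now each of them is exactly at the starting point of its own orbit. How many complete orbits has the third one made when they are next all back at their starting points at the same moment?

All finish a whole number of cycles simultaneously at t = LCM of the periods.
270 = 2 × 3^3 × 5
1674 = 2 × 3^3 × 31
378 = 2 × 3^3 × 7
1485 = 3^3 × 5 × 11
LCM(270, 1674, 378, 1485) = 2 × 3^3 × 5 × 7 × 11 × 31 = 644490.
Orbits for period 378: 644490 / 378 = 1705.

1705 orbits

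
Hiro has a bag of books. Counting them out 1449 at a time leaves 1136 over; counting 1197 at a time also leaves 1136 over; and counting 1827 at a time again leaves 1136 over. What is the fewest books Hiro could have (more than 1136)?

N − 1136 must be a common multiple of 1449, 1197, and 1827.
1449 = 3^2 × 7 × 23
1197 = 3^2 × 7 × 19
1827 = 3^2 × 7 × 29
LCM(1449, 1197, 1827) = 3^2 × 7 × 19 × 23 × 29 = 798399.
Smallest N > 1136 is LCM + 1136 = 798399 + 1136 = 799535.

799535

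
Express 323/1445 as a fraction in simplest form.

19/85

323 = 17 × 19
1445 = 5 × 17^2
gcd(323, 1445) = 17.
Divide numerator and denominator by 17: 323/1445 = 19/85.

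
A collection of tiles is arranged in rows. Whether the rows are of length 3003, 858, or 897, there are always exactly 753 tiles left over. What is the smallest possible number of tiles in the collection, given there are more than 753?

N − 753 must be a common multiple of 3003, 858, and 897.
3003 = 3 × 7 × 11 × 13
858 = 2 × 3 × 11 × 13
897 = 3 × 13 × 23
LCM(3003, 858, 897) = 2 × 3 × 7 × 11 × 13 × 23 = 138138.
Smallest N > 753 is LCM + 753 = 138138 + 753 = 138891.

138891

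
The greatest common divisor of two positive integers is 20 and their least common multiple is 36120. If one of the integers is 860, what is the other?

840

For two integers, gcd × lcm = product, so the other is (20 × 36120) / 860 = 722400 / 860 = 840.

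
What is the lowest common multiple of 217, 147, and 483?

217 = 7 × 31
147 = 3 × 7^2
483 = 3 × 7 × 23
LCM(217, 147, 483) = 3 × 7^2 × 23 × 31 = 104811.

104811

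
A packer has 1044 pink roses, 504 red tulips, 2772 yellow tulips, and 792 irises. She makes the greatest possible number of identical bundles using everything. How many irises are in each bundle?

22

Number of bundles = gcd(1044, 504, 2772, 792).
1044 = 2^2 × 3^2 × 29
504 = 2^3 × 3^2 × 7
2772 = 2^2 × 3^2 × 7 × 11
792 = 2^3 × 3^2 × 11
gcd(1044, 504, 2772, 792) = 2^2 × 3^2 = 36.
irises per bundle = 792 / 36 = 22.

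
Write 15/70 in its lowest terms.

3/14

15 = 3 × 5
70 = 2 × 5 × 7
gcd(15, 70) = 5.
Divide numerator and denominator by 5: 15/70 = 3/14.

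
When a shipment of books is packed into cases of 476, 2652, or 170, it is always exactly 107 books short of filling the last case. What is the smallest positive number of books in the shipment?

Being 107 short of a full case of size k means N ≡ −107 (mod k), i.e. N + 107 is a multiple of each size.
476 = 2^2 × 7 × 17
2652 = 2^2 × 3 × 13 × 17
170 = 2 × 5 × 17
LCM(476, 2652, 170) = 2^2 × 3 × 5 × 7 × 13 × 17 = 92820.
Smallest positive N is 92820 − 107 = 92713.

92713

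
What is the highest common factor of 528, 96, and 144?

48

528 = 2^4 × 3 × 11
96 = 2^5 × 3
144 = 2^4 × 3^2
gcd(528, 96, 144) = 2^4 × 3 = 48.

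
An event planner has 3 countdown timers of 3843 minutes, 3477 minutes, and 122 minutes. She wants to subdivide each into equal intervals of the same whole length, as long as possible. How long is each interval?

The interval must divide each timer length; the longest such is the gcd.
3843 = 3^2 × 7 × 61
3477 = 3 × 19 × 61
122 = 2 × 61
gcd(3843, 3477, 122) = 61.

61 minutes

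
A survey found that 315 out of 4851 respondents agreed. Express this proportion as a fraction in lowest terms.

315 = 3^2 × 5 × 7
4851 = 3^2 × 7^2 × 11
gcd(315, 4851) = 3^2 × 7 = 63.
Divide numerator and denominator by 63: 315/4851 = 5/77.

5/77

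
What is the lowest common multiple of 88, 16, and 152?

88 = 2^3 × 11
16 = 2^4
152 = 2^3 × 19
LCM(88, 16, 152) = 2^4 × 11 × 19 = 3344.

3344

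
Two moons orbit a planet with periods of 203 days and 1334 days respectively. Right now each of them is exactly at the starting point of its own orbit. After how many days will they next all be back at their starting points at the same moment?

9338 days

They coincide at every common multiple of the periods; the first is the LCM.
203 = 7 × 29
1334 = 2 × 23 × 29
LCM(203, 1334) = 2 × 7 × 23 × 29 = 9338.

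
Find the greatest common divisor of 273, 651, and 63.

21

273 = 3 × 7 × 13
651 = 3 × 7 × 31
63 = 3^2 × 7
gcd(273, 651, 63) = 3 × 7 = 21.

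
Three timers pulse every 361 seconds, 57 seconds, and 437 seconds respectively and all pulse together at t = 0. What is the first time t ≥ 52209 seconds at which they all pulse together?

Joint pulses occur at multiples of LCM(361, 57, 437).
361 = 19^2
57 = 3 × 19
437 = 19 × 23
LCM(361, 57, 437) = 3 × 19^2 × 23 = 24909.
Smallest multiple of 24909 that is ≥ 52209: ⌈52209/24909⌉ × 24909 = 3 × 24909 = 74727.

74727 seconds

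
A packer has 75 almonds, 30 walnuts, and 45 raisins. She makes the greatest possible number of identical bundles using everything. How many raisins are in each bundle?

Number of bundles = gcd(75, 30, 45).
75 = 3 × 5^2
30 = 2 × 3 × 5
45 = 3^2 × 5
gcd(75, 30, 45) = 3 × 5 = 15.
raisins per bundle = 45 / 15 = 3.

3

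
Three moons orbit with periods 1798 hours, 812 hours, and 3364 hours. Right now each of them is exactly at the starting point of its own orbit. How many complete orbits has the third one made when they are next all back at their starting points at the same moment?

217 orbits

They are all back at their starting positions together after one LCM of the periods.
1798 = 2 × 29 × 31
812 = 2^2 × 7 × 29
3364 = 2^2 × 29^2
LCM(1798, 812, 3364) = 2^2 × 7 × 29^2 × 31 = 729988.
Orbits for period 3364: 729988 / 3364 = 217.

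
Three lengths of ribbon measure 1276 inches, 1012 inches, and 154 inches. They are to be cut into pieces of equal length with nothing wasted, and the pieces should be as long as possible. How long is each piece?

Each piece length must divide every original length, so the longest possible is gcd(1276, 1012, 154).
1276 = 2^2 × 11 × 29
1012 = 2^2 × 11 × 23
154 = 2 × 7 × 11
gcd(1276, 1012, 154) = 2 × 11 = 22.

22 inches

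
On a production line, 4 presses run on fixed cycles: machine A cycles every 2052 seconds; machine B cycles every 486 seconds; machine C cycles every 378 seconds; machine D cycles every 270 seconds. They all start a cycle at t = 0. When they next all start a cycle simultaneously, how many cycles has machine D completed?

2394 cycles

The first common completion time is the LCM of the periods.
2052 = 2^2 × 3^3 × 19
486 = 2 × 3^5
378 = 2 × 3^3 × 7
270 = 2 × 3^3 × 5
LCM(2052, 486, 378, 270) = 2^2 × 3^5 × 5 × 7 × 19 = 646380.
Cycles for period 270: 646380 / 270 = 2394.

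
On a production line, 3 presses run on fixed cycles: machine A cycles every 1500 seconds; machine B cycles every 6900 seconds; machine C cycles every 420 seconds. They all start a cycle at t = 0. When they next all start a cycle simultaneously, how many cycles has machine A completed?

161 cycles

The first common completion time is the LCM of the periods.
1500 = 2^2 × 3 × 5^3
6900 = 2^2 × 3 × 5^2 × 23
420 = 2^2 × 3 × 5 × 7
LCM(1500, 6900, 420) = 2^2 × 3 × 5^3 × 7 × 23 = 241500.
Cycles for period 1500: 241500 / 1500 = 161.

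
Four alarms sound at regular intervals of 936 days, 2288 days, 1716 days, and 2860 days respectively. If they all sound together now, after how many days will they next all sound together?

102960 days

The first simultaneous occurrence is after LCM of the individual periods.
936 = 2^3 × 3^2 × 13
2288 = 2^4 × 11 × 13
1716 = 2^2 × 3 × 11 × 13
2860 = 2^2 × 5 × 11 × 13
LCM(936, 2288, 1716, 2860) = 2^4 × 3^2 × 5 × 11 × 13 = 102960.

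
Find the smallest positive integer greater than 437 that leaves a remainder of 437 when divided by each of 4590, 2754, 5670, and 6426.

96827

N − 437 must be a common multiple of 4590, 2754, 5670, and 6426.
4590 = 2 × 3^3 × 5 × 17
2754 = 2 × 3^4 × 17
5670 = 2 × 3^4 × 5 × 7
6426 = 2 × 3^3 × 7 × 17
LCM(4590, 2754, 5670, 6426) = 2 × 3^4 × 5 × 7 × 17 = 96390.
Smallest N > 437 is LCM + 437 = 96390 + 437 = 96827.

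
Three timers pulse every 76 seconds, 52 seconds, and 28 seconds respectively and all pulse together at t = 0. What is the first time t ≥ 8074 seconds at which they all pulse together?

13832 seconds

Joint pulses occur at multiples of LCM(76, 52, 28).
76 = 2^2 × 19
52 = 2^2 × 13
28 = 2^2 × 7
LCM(76, 52, 28) = 2^2 × 7 × 13 × 19 = 6916.
Smallest multiple of 6916 that is ≥ 8074: ⌈8074/6916⌉ × 6916 = 2 × 6916 = 13832.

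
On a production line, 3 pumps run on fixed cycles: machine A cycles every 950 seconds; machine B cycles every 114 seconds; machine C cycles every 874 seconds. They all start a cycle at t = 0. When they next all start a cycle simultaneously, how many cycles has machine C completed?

75 cycles

The first common completion time is the LCM of the periods.
950 = 2 × 5^2 × 19
114 = 2 × 3 × 19
874 = 2 × 19 × 23
LCM(950, 114, 874) = 2 × 3 × 5^2 × 19 × 23 = 65550.
Cycles for period 874: 65550 / 874 = 75.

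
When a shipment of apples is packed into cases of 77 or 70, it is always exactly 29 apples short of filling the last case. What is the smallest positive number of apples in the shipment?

Being 29 short of a full case of size k means N ≡ −29 (mod k), i.e. N + 29 is a multiple of each size.
77 = 7 × 11
70 = 2 × 5 × 7
LCM(77, 70) = 2 × 5 × 7 × 11 = 770.
Smallest positive N is 770 − 29 = 741.

741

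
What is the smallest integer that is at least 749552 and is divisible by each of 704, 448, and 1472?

793408

The integer must be a common multiple of 704, 448, and 1472, so a multiple of their LCM.
704 = 2^6 × 11
448 = 2^6 × 7
1472 = 2^6 × 23
LCM(704, 448, 1472) = 2^6 × 7 × 11 × 23 = 113344.
Smallest multiple of 113344 that is ≥ 749552: ⌈749552/113344⌉ × 113344 = 7 × 113344 = 793408.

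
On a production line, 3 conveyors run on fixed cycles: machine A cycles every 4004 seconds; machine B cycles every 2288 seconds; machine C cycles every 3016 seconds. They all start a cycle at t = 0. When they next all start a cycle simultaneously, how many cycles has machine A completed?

All finish a whole number of cycles simultaneously at t = LCM of the periods.
4004 = 2^2 × 7 × 11 × 13
2288 = 2^4 × 11 × 13
3016 = 2^3 × 13 × 29
LCM(4004, 2288, 3016) = 2^4 × 7 × 11 × 13 × 29 = 464464.
Cycles for period 4004: 464464 / 4004 = 116.

116 cycles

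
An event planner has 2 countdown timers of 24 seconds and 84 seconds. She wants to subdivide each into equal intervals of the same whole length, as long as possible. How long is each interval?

The interval must divide each timer length; the longest such is the gcd.
24 = 2^3 × 3
84 = 2^2 × 3 × 7
gcd(24, 84) = 2^2 × 3 = 12.

12 seconds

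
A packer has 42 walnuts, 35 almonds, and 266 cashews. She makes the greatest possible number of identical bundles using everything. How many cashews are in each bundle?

Number of bundles = gcd(42, 35, 266).
42 = 2 × 3 × 7
35 = 5 × 7
266 = 2 × 7 × 19
gcd(42, 35, 266) = 7.
cashews per bundle = 266 / 7 = 38.

38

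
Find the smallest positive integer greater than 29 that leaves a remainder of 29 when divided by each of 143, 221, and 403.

75390

N − 29 must be a common multiple of 143, 221, and 403.
143 = 11 × 13
221 = 13 × 17
403 = 13 × 31
LCM(143, 221, 403) = 11 × 13 × 17 × 31 = 75361.
Smallest N > 29 is LCM + 29 = 75361 + 29 = 75390.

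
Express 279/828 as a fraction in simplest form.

31/92

279 = 3^2 × 31
828 = 2^2 × 3^2 × 23
gcd(279, 828) = 3^2 = 9.
Divide numerator and denominator by 9: 279/828 = 31/92.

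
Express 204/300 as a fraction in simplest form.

17/25

204 = 2^2 × 3 × 17
300 = 2^2 × 3 × 5^2
gcd(204, 300) = 2^2 × 3 = 12.
Divide numerator and denominator by 12: 204/300 = 17/25.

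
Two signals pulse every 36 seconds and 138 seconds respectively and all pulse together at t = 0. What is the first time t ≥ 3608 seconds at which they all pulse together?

Joint pulses occur at multiples of LCM(36, 138).
36 = 2^2 × 3^2
138 = 2 × 3 × 23
LCM(36, 138) = 2^2 × 3^2 × 23 = 828.
Smallest multiple of 828 that is ≥ 3608: ⌈3608/828⌉ × 828 = 5 × 828 = 4140.

4140 seconds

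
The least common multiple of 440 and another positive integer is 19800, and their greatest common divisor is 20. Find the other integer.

gcd × lcm = product of the two integers, so the other integer is (20 × 19800) / 440 = 900.

900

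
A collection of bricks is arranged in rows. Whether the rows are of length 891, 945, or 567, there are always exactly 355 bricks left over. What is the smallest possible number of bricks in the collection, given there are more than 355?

N − 355 must be a common multiple of 891, 945, and 567.
891 = 3^4 × 11
945 = 3^3 × 5 × 7
567 = 3^4 × 7
LCM(891, 945, 567) = 3^4 × 5 × 7 × 11 = 31185.
Smallest N > 355 is LCM + 355 = 31185 + 355 = 31540.

31540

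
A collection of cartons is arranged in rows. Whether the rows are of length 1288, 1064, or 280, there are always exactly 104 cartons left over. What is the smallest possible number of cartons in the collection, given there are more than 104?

N − 104 must be a common multiple of 1288, 1064, and 280.
1288 = 2^3 × 7 × 23
1064 = 2^3 × 7 × 19
280 = 2^3 × 5 × 7
LCM(1288, 1064, 280) = 2^3 × 5 × 7 × 19 × 23 = 122360.
Smallest N > 104 is LCM + 104 = 122360 + 104 = 122464.

122464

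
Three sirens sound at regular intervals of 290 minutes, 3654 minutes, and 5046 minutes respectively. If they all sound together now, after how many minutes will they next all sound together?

529830 minutes

We need the least common multiple of the intervals.
290 = 2 × 5 × 29
3654 = 2 × 3^2 × 7 × 29
5046 = 2 × 3 × 29^2
LCM(290, 3654, 5046) = 2 × 3^2 × 5 × 7 × 29^2 = 529830.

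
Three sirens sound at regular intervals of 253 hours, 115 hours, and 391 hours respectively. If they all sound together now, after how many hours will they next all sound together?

The first simultaneous occurrence is after LCM of the individual periods.
253 = 11 × 23
115 = 5 × 23
391 = 17 × 23
LCM(253, 115, 391) = 5 × 11 × 17 × 23 = 21505.

21505 hours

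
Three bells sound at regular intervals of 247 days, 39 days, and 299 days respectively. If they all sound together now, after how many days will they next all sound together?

17043 days

The first simultaneous occurrence is after LCM of the individual periods.
247 = 13 × 19
39 = 3 × 13
299 = 13 × 23
LCM(247, 39, 299) = 3 × 13 × 19 × 23 = 17043.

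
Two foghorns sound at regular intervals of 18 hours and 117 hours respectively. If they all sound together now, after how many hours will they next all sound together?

234 hours

They coincide at every common multiple of the periods; the first is the LCM.
18 = 2 × 3^2
117 = 3^2 × 13
LCM(18, 117) = 2 × 3^2 × 13 = 234.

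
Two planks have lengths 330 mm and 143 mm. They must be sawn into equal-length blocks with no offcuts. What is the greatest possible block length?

11 mm

The block length must divide every plank, so the greatest is gcd(330, 143).
330 = 2 × 3 × 5 × 11
143 = 11 × 13
gcd(330, 143) = 11.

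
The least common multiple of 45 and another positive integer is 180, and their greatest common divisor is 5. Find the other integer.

gcd × lcm = product of the two integers, so the other integer is (5 × 180) / 45 = 20.

20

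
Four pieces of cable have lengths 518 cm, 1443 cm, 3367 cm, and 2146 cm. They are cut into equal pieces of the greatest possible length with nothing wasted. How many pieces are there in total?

202

Piece length = gcd(518, 1443, 3367, 2146).
518 = 2 × 7 × 37
1443 = 3 × 13 × 37
3367 = 7 × 13 × 37
2146 = 2 × 29 × 37
gcd(518, 1443, 3367, 2146) = 37.
Total pieces = 518/37 + 1443/37 + 3367/37 + 2146/37 = 14 + 39 + 91 + 58 = 202.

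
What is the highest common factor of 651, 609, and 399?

651 = 3 × 7 × 31
609 = 3 × 7 × 29
399 = 3 × 7 × 19
gcd(651, 609, 399) = 3 × 7 = 21.

21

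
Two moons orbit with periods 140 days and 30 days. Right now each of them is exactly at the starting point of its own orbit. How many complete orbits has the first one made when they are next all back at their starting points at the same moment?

All finish a whole number of cycles simultaneously at t = LCM of the periods.
140 = 2^2 × 5 × 7
30 = 2 × 3 × 5
LCM(140, 30) = 2^2 × 3 × 5 × 7 = 420.
Orbits for period 140: 420 / 140 = 3.

3 orbits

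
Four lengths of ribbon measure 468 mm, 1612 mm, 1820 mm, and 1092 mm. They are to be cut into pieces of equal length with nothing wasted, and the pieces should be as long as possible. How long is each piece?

52 mm

The greatest length dividing all of 468, 1612, 1820, and 1092 is their gcd.
468 = 2^2 × 3^2 × 13
1612 = 2^2 × 13 × 31
1820 = 2^2 × 5 × 7 × 13
1092 = 2^2 × 3 × 7 × 13
gcd(468, 1612, 1820, 1092) = 2^2 × 13 = 52.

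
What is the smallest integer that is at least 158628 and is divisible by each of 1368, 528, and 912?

The integer must be a common multiple of 1368, 528, and 912, so a multiple of their LCM.
1368 = 2^3 × 3^2 × 19
528 = 2^4 × 3 × 11
912 = 2^4 × 3 × 19
LCM(1368, 528, 912) = 2^4 × 3^2 × 11 × 19 = 30096.
Smallest multiple of 30096 that is ≥ 158628: ⌈158628/30096⌉ × 30096 = 6 × 30096 = 180576.

180576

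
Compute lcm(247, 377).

7163

247 = 13 × 19
377 = 13 × 29
LCM(247, 377) = 13 × 19 × 29 = 7163.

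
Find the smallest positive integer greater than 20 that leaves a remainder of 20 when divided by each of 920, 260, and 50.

59820

N − 20 must be a common multiple of 920, 260, and 50.
920 = 2^3 × 5 × 23
260 = 2^2 × 5 × 13
50 = 2 × 5^2
LCM(920, 260, 50) = 2^3 × 5^2 × 13 × 23 = 59800.
Smallest N > 20 is LCM + 20 = 59800 + 20 = 59820.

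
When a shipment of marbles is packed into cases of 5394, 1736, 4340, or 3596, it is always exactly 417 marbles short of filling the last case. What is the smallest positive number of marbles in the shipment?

Being 417 short of a full case of size k means N ≡ −417 (mod k), i.e. N + 417 is a multiple of each size.
5394 = 2 × 3 × 29 × 31
1736 = 2^3 × 7 × 31
4340 = 2^2 × 5 × 7 × 31
3596 = 2^2 × 29 × 31
LCM(5394, 1736, 4340, 3596) = 2^3 × 3 × 5 × 7 × 29 × 31 = 755160.
Smallest positive N is 755160 − 417 = 754743.

754743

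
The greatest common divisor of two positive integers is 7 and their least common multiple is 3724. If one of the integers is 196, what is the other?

133

For two integers, gcd × lcm = product, so the other is (7 × 3724) / 196 = 26068 / 196 = 133.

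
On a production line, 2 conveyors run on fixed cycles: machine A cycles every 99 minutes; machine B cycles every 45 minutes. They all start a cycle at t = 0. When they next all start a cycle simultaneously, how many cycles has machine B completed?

All finish a whole number of cycles simultaneously at t = LCM of the periods.
99 = 3^2 × 11
45 = 3^2 × 5
LCM(99, 45) = 3^2 × 5 × 11 = 495.
Cycles for period 45: 495 / 45 = 11.

11 cycles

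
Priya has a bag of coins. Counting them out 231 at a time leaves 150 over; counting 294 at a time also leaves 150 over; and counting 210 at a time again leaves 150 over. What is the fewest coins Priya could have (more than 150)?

N − 150 must be a common multiple of 231, 294, and 210.
231 = 3 × 7 × 11
294 = 2 × 3 × 7^2
210 = 2 × 3 × 5 × 7
LCM(231, 294, 210) = 2 × 3 × 5 × 7^2 × 11 = 16170.
Smallest N > 150 is LCM + 150 = 16170 + 150 = 16320.

16320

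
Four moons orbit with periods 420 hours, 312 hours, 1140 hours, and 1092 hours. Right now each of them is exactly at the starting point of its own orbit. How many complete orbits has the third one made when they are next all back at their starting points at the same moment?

182 orbits

They are all back at their starting positions together after one LCM of the periods.
420 = 2^2 × 3 × 5 × 7
312 = 2^3 × 3 × 13
1140 = 2^2 × 3 × 5 × 19
1092 = 2^2 × 3 × 7 × 13
LCM(420, 312, 1140, 1092) = 2^3 × 3 × 5 × 7 × 13 × 19 = 207480.
Orbits for period 1140: 207480 / 1140 = 182.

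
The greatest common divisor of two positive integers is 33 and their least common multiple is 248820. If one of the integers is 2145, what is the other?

For two integers, gcd × lcm = product, so the other is (33 × 248820) / 2145 = 8211060 / 2145 = 3828.

3828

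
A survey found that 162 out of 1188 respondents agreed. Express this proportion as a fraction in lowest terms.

162 = 2 × 3^4
1188 = 2^2 × 3^3 × 11
gcd(162, 1188) = 2 × 3^3 = 54.
Divide numerator and denominator by 54: 162/1188 = 3/22.

3/22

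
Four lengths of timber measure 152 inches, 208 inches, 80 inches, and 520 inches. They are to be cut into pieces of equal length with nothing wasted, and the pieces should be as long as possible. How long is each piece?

The greatest length dividing all of 152, 208, 80, and 520 is their gcd.
152 = 2^3 × 19
208 = 2^4 × 13
80 = 2^4 × 5
520 = 2^3 × 5 × 13
gcd(152, 208, 80, 520) = 2^3 = 8.

8 inches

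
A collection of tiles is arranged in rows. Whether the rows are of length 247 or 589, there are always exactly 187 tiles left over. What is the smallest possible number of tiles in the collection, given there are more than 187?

7844

N − 187 must be a common multiple of 247 and 589.
247 = 13 × 19
589 = 19 × 31
LCM(247, 589) = 13 × 19 × 31 = 7657.
Smallest N > 187 is LCM + 187 = 7657 + 187 = 7844.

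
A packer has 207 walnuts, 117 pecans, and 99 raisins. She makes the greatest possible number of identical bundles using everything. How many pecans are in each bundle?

13

Number of bundles = gcd(207, 117, 99).
207 = 3^2 × 23
117 = 3^2 × 13
99 = 3^2 × 11
gcd(207, 117, 99) = 3^2 = 9.
pecans per bundle = 117 / 9 = 13.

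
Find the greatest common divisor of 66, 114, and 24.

6

66 = 2 × 3 × 11
114 = 2 × 3 × 19
24 = 2^3 × 3
gcd(66, 114, 24) = 2 × 3 = 6.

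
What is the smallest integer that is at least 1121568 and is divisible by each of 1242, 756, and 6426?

The integer must be a common multiple of 1242, 756, and 6426, so a multiple of their LCM.
1242 = 2 × 3^3 × 23
756 = 2^2 × 3^3 × 7
6426 = 2 × 3^3 × 7 × 17
LCM(1242, 756, 6426) = 2^2 × 3^3 × 7 × 17 × 23 = 295596.
Smallest multiple of 295596 that is ≥ 1121568: ⌈1121568/295596⌉ × 295596 = 4 × 295596 = 1182384.

1182384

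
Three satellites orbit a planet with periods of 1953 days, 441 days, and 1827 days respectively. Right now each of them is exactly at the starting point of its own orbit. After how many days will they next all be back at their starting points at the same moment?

396459 days

They coincide at every common multiple of the periods; the first is the LCM.
1953 = 3^2 × 7 × 31
441 = 3^2 × 7^2
1827 = 3^2 × 7 × 29
LCM(1953, 441, 1827) = 3^2 × 7^2 × 29 × 31 = 396459.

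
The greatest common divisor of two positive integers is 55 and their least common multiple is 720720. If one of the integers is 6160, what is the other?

6435

For two integers, gcd × lcm = product, so the other is (55 × 720720) / 6160 = 39639600 / 6160 = 6435.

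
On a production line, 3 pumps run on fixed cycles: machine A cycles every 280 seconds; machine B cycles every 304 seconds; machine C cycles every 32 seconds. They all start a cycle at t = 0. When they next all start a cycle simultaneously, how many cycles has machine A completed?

All finish a whole number of cycles simultaneously at t = LCM of the periods.
280 = 2^3 × 5 × 7
304 = 2^4 × 19
32 = 2^5
LCM(280, 304, 32) = 2^5 × 5 × 7 × 19 = 21280.
Cycles for period 280: 21280 / 280 = 76.

76 cycles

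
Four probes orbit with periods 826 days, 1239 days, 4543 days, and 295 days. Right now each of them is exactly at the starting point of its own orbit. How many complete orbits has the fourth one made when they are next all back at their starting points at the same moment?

462 orbits

The first common completion time is the LCM of the periods.
826 = 2 × 7 × 59
1239 = 3 × 7 × 59
4543 = 7 × 11 × 59
295 = 5 × 59
LCM(826, 1239, 4543, 295) = 2 × 3 × 5 × 7 × 11 × 59 = 136290.
Orbits for period 295: 136290 / 295 = 462.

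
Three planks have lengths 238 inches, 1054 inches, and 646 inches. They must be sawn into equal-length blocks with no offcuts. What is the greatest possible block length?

This is the greatest common divisor of 238, 1054, and 646.
238 = 2 × 7 × 17
1054 = 2 × 17 × 31
646 = 2 × 17 × 19
gcd(238, 1054, 646) = 2 × 17 = 34.

34 inches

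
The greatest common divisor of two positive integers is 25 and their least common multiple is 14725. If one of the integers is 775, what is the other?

475

For two integers, gcd × lcm = product, so the other is (25 × 14725) / 775 = 368125 / 775 = 475.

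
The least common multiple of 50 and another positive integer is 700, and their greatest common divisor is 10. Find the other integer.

gcd × lcm = product of the two integers, so the other integer is (10 × 700) / 50 = 140.

140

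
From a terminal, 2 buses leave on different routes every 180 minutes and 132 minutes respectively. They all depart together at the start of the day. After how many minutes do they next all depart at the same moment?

We need the least common multiple of the intervals.
180 = 2^2 × 3^2 × 5
132 = 2^2 × 3 × 11
LCM(180, 132) = 2^2 × 3^2 × 5 × 11 = 1980.

1980 minutes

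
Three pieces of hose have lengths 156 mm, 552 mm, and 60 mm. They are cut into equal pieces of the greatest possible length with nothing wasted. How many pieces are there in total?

Piece length = gcd(156, 552, 60).
156 = 2^2 × 3 × 13
552 = 2^3 × 3 × 23
60 = 2^2 × 3 × 5
gcd(156, 552, 60) = 2^2 × 3 = 12.
Total pieces = 156/12 + 552/12 + 60/12 = 13 + 46 + 5 = 64.

64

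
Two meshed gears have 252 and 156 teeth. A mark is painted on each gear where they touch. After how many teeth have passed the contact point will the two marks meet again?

They coincide at every common multiple of the periods; the first is the LCM.
252 = 2^2 × 3^2 × 7
156 = 2^2 × 3 × 13
LCM(252, 156) = 2^2 × 3^2 × 7 × 13 = 3276.

3276 teeth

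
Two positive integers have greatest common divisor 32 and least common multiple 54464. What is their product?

For any two positive integers, gcd × lcm = product = 32 × 54464 = 1742848.

1742848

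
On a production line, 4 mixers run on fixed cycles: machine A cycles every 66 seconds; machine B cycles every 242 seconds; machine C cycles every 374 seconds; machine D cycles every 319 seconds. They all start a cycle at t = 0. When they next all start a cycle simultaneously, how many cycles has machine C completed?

They are all back at their starting positions together after one LCM of the periods.
66 = 2 × 3 × 11
242 = 2 × 11^2
374 = 2 × 11 × 17
319 = 11 × 29
LCM(66, 242, 374, 319) = 2 × 3 × 11^2 × 17 × 29 = 357918.
Cycles for period 374: 357918 / 374 = 957.

957 cycles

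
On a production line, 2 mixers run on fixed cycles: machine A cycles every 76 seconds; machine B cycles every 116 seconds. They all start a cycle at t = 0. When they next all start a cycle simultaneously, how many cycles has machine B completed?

All finish a whole number of cycles simultaneously at t = LCM of the periods.
76 = 2^2 × 19
116 = 2^2 × 29
LCM(76, 116) = 2^2 × 19 × 29 = 2204.
Cycles for period 116: 2204 / 116 = 19.

19 cycles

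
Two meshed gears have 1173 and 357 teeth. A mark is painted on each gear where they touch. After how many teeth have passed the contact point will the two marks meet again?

They coincide at every common multiple of the periods; the first is the LCM.
1173 = 3 × 17 × 23
357 = 3 × 7 × 17
LCM(1173, 357) = 3 × 7 × 17 × 23 = 8211.

8211 teeth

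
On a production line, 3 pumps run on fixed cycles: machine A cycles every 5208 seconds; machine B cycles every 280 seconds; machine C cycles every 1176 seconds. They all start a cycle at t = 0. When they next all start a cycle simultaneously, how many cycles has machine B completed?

They are all back at their starting positions together after one LCM of the periods.
5208 = 2^3 × 3 × 7 × 31
280 = 2^3 × 5 × 7
1176 = 2^3 × 3 × 7^2
LCM(5208, 280, 1176) = 2^3 × 3 × 5 × 7^2 × 31 = 182280.
Cycles for period 280: 182280 / 280 = 651.

651 cycles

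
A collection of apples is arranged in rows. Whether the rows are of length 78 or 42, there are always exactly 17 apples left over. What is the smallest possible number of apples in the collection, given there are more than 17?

N − 17 must be a common multiple of 78 and 42.
78 = 2 × 3 × 13
42 = 2 × 3 × 7
LCM(78, 42) = 2 × 3 × 7 × 13 = 546.
Smallest N > 17 is LCM + 17 = 546 + 17 = 563.

563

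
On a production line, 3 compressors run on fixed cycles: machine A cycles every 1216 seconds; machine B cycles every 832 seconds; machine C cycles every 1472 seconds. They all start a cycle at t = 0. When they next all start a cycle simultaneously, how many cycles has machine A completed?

299 cycles

All finish a whole number of cycles simultaneously at t = LCM of the periods.
1216 = 2^6 × 19
832 = 2^6 × 13
1472 = 2^6 × 23
LCM(1216, 832, 1472) = 2^6 × 13 × 19 × 23 = 363584.
Cycles for period 1216: 363584 / 1216 = 299.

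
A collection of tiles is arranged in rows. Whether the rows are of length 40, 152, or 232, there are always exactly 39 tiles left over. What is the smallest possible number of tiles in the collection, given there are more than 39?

22079

N − 39 must be a common multiple of 40, 152, and 232.
40 = 2^3 × 5
152 = 2^3 × 19
232 = 2^3 × 29
LCM(40, 152, 232) = 2^3 × 5 × 19 × 29 = 22040.
Smallest N > 39 is LCM + 39 = 22040 + 39 = 22079.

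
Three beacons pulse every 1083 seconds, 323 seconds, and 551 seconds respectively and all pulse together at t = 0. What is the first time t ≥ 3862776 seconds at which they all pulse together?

4271352 seconds

Joint pulses occur at multiples of LCM(1083, 323, 551).
1083 = 3 × 19^2
323 = 17 × 19
551 = 19 × 29
LCM(1083, 323, 551) = 3 × 17 × 19^2 × 29 = 533919.
Smallest multiple of 533919 that is ≥ 3862776: ⌈3862776/533919⌉ × 533919 = 8 × 533919 = 4271352.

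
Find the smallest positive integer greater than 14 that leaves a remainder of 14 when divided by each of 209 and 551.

N − 14 must be a common multiple of 209 and 551.
209 = 11 × 19
551 = 19 × 29
LCM(209, 551) = 11 × 19 × 29 = 6061.
Smallest N > 14 is LCM + 14 = 6061 + 14 = 6075.

6075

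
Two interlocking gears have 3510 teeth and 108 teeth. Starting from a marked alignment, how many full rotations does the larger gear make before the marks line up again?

All finish a whole number of cycles simultaneously at t = LCM of the periods.
3510 = 2 × 3^3 × 5 × 13
108 = 2^2 × 3^3
LCM(3510, 108) = 2^2 × 3^3 × 5 × 13 = 7020.
Rotations for period 3510: 7020 / 3510 = 2.

2 rotations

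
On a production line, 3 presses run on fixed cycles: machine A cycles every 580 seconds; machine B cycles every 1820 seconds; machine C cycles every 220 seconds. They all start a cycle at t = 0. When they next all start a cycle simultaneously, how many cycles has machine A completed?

1001 cycles

All finish a whole number of cycles simultaneously at t = LCM of the periods.
580 = 2^2 × 5 × 29
1820 = 2^2 × 5 × 7 × 13
220 = 2^2 × 5 × 11
LCM(580, 1820, 220) = 2^2 × 5 × 7 × 11 × 13 × 29 = 580580.
Cycles for period 580: 580580 / 580 = 1001.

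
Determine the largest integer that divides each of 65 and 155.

65 = 5 × 13
155 = 5 × 31
gcd(65, 155) = 5.

5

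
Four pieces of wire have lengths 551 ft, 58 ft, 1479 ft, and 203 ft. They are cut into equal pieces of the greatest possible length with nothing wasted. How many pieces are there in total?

79

Piece length = gcd(551, 58, 1479, 203).
551 = 19 × 29
58 = 2 × 29
1479 = 3 × 17 × 29
203 = 7 × 29
gcd(551, 58, 1479, 203) = 29.
Total pieces = 551/29 + 58/29 + 1479/29 + 203/29 = 19 + 2 + 51 + 7 = 79.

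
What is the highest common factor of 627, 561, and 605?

11

627 = 3 × 11 × 19
561 = 3 × 11 × 17
605 = 5 × 11^2
gcd(627, 561, 605) = 11.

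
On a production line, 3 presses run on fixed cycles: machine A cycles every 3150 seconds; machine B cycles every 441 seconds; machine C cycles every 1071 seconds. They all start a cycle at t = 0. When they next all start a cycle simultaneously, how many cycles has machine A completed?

119 cycles

All finish a whole number of cycles simultaneously at t = LCM of the periods.
3150 = 2 × 3^2 × 5^2 × 7
441 = 3^2 × 7^2
1071 = 3^2 × 7 × 17
LCM(3150, 441, 1071) = 2 × 3^2 × 5^2 × 7^2 × 17 = 374850.
Cycles for period 3150: 374850 / 3150 = 119.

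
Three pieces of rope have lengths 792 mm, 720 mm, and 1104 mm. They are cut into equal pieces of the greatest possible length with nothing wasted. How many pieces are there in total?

109

Piece length = gcd(792, 720, 1104).
792 = 2^3 × 3^2 × 11
720 = 2^4 × 3^2 × 5
1104 = 2^4 × 3 × 23
gcd(792, 720, 1104) = 2^3 × 3 = 24.
Total pieces = 792/24 + 720/24 + 1104/24 = 33 + 30 + 46 = 109.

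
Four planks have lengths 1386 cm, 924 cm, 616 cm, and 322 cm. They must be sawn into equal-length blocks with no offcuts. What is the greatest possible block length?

14 cm

This is the greatest common divisor of 1386, 924, 616, and 322.
1386 = 2 × 3^2 × 7 × 11
924 = 2^2 × 3 × 7 × 11
616 = 2^3 × 7 × 11
322 = 2 × 7 × 23
gcd(1386, 924, 616, 322) = 2 × 7 = 14.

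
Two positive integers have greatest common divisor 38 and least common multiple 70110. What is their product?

For any two positive integers, gcd × lcm = product = 38 × 70110 = 2664180.

2664180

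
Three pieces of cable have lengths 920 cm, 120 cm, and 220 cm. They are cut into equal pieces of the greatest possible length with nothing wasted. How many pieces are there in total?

63

Piece length = gcd(920, 120, 220).
920 = 2^3 × 5 × 23
120 = 2^3 × 3 × 5
220 = 2^2 × 5 × 11
gcd(920, 120, 220) = 2^2 × 5 = 20.
Total pieces = 920/20 + 120/20 + 220/20 = 46 + 6 + 11 = 63.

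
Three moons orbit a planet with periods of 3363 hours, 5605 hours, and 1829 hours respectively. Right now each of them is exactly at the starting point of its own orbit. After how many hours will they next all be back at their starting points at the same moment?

They coincide at every common multiple of the periods; the first is the LCM.
3363 = 3 × 19 × 59
5605 = 5 × 19 × 59
1829 = 31 × 59
LCM(3363, 5605, 1829) = 3 × 5 × 19 × 31 × 59 = 521265.

521265 hours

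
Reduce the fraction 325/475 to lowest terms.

13/19

325 = 5^2 × 13
475 = 5^2 × 19
gcd(325, 475) = 5^2 = 25.
Divide numerator and denominator by 25: 325/475 = 13/19.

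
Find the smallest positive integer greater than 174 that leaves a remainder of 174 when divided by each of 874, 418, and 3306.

N − 174 must be a common multiple of 874, 418, and 3306.
874 = 2 × 19 × 23
418 = 2 × 11 × 19
3306 = 2 × 3 × 19 × 29
LCM(874, 418, 3306) = 2 × 3 × 11 × 19 × 23 × 29 = 836418.
Smallest N > 174 is LCM + 174 = 836418 + 174 = 836592.

836592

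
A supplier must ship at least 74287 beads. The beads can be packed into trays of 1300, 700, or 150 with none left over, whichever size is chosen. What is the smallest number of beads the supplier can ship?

81900

The number of beads must be a common multiple of 1300, 700, and 150, so a multiple of their LCM.
1300 = 2^2 × 5^2 × 13
700 = 2^2 × 5^2 × 7
150 = 2 × 3 × 5^2
LCM(1300, 700, 150) = 2^2 × 3 × 5^2 × 7 × 13 = 27300.
Smallest multiple of 27300 that is ≥ 74287: ⌈74287/27300⌉ × 27300 = 3 × 27300 = 81900.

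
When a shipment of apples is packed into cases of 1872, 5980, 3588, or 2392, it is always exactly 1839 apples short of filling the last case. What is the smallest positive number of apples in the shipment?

213441

Being 1839 short of a full case of size k means N ≡ −1839 (mod k), i.e. N + 1839 is a multiple of each size.
1872 = 2^4 × 3^2 × 13
5980 = 2^2 × 5 × 13 × 23
3588 = 2^2 × 3 × 13 × 23
2392 = 2^3 × 13 × 23
LCM(1872, 5980, 3588, 2392) = 2^4 × 3^2 × 5 × 13 × 23 = 215280.
Smallest positive N is 215280 − 1839 = 213441.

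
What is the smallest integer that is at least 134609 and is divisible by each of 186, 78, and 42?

The integer must be a common multiple of 186, 78, and 42, so a multiple of their LCM.
186 = 2 × 3 × 31
78 = 2 × 3 × 13
42 = 2 × 3 × 7
LCM(186, 78, 42) = 2 × 3 × 7 × 13 × 31 = 16926.
Smallest multiple of 16926 that is ≥ 134609: ⌈134609/16926⌉ × 16926 = 8 × 16926 = 135408.

135408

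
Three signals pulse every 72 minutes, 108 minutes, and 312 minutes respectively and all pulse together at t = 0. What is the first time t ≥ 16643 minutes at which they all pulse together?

Joint pulses occur at multiples of LCM(72, 108, 312).
72 = 2^3 × 3^2
108 = 2^2 × 3^3
312 = 2^3 × 3 × 13
LCM(72, 108, 312) = 2^3 × 3^3 × 13 = 2808.
Smallest multiple of 2808 that is ≥ 16643: ⌈16643/2808⌉ × 2808 = 6 × 2808 = 16848.

16848 minutes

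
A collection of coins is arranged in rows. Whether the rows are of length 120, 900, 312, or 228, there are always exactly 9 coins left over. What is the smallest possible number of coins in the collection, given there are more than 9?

N − 9 must be a common multiple of 120, 900, 312, and 228.
120 = 2^3 × 3 × 5
900 = 2^2 × 3^2 × 5^2
312 = 2^3 × 3 × 13
228 = 2^2 × 3 × 19
LCM(120, 900, 312, 228) = 2^3 × 3^2 × 5^2 × 13 × 19 = 444600.
Smallest N > 9 is LCM + 9 = 444600 + 9 = 444609.

444609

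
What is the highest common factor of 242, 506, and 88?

242 = 2 × 11^2
506 = 2 × 11 × 23
88 = 2^3 × 11
gcd(242, 506, 88) = 2 × 11 = 22.

22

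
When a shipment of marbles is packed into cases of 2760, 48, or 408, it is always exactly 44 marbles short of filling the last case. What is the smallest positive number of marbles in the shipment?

Being 44 short of a full case of size k means N ≡ −44 (mod k), i.e. N + 44 is a multiple of each size.
2760 = 2^3 × 3 × 5 × 23
48 = 2^4 × 3
408 = 2^3 × 3 × 17
LCM(2760, 48, 408) = 2^4 × 3 × 5 × 17 × 23 = 93840.
Smallest positive N is 93840 − 44 = 93796.

93796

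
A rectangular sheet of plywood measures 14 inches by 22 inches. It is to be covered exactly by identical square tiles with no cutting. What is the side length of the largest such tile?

The tile side must divide both 14 and 22, so the largest is their gcd.
14 = 2 × 7
22 = 2 × 11
gcd(14, 22) = 2.

2 inches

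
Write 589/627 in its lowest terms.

589 = 19 × 31
627 = 3 × 11 × 19
gcd(589, 627) = 19.
Divide numerator and denominator by 19: 589/627 = 31/33.

31/33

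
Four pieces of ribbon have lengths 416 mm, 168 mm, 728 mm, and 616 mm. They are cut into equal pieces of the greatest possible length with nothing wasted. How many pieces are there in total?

Piece length = gcd(416, 168, 728, 616).
416 = 2^5 × 13
168 = 2^3 × 3 × 7
728 = 2^3 × 7 × 13
616 = 2^3 × 7 × 11
gcd(416, 168, 728, 616) = 2^3 = 8.
Total pieces = 416/8 + 168/8 + 728/8 + 616/8 = 52 + 21 + 91 + 77 = 241.

241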